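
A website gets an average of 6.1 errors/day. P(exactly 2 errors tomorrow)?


Poisson(λ=6.1): P(X=2) = e^(-λ)×λ^k/k!
= e^(-6.1) × 6.1^2 / 2!
≈ 0.002242867719 × 37.21 / 2 ≈ 0.041729

P(X=2) ≈ 0.041729 ≈ 4.17%


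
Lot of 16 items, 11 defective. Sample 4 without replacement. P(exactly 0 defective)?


Hypergeometric: C(11,0)×C(5,4)/C(16,4)
= 1×5/1820 = 1/364

P(X=0) = 1/364 ≈ 0.27%


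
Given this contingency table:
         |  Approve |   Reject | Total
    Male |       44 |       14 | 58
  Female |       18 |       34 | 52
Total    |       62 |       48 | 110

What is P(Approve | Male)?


P(Approve | Male) = 44/(44+14) = 44/58 = 22/29

P(Approve|Male) = 22/29 ≈ 75.86%


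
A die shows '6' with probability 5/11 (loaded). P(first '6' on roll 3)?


Geometric: P(X=3) = (1-p)^(k-1)×p = (6/11)^2×5/11 = 180/1331

P(X=3) = 180/1331 ≈ 13.52%


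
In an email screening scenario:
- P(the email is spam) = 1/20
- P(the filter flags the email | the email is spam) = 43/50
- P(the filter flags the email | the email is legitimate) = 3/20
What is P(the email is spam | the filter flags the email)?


Using Bayes' theorem:
P(A|B) = P(B|A)·P(A) / P(B)

P(the filter flags the email) = 43/50 × 1/20 + 3/20 × 19/20
= 43/1000 + 57/400 = 371/2000

P(the email is spam|the filter flags the email) = (43/1000) / (371/2000) = 86/371

P(the email is spam|the filter flags the email) = 86/371 ≈ 23.18%


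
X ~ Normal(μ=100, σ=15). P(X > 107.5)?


z = (107.5-100)/15 = 0.5
P(X > 107.5) = 1 - P(Z ≤ 0.5) = 1 - 0.6915 = 0.3085

P(X > 107.5) ≈ 0.3085


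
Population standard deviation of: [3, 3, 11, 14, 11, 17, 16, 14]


Mean = 89/8
  (3-89/8)²=4225/64
  (3-89/8)²=4225/64
  (11-89/8)²=1/64
  (14-89/8)²=529/64
  (11-89/8)²=1/64
  (17-89/8)²=2209/64
  (16-89/8)²=1521/64
  (14-89/8)²=529/64
Σ(x-μ)² = 1655/8
σ² = (1655/8)/8 = 1655/64

σ = √(1655/64) ≈ 5.0852


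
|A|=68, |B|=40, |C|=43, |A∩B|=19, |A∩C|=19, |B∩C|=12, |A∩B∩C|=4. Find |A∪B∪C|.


|A∪B∪C| = 68+40+43-19-19-12+4 = 105

|A∪B∪C| = 105


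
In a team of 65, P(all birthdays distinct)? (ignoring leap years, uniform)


P(all different) = Π(365-i)/365 for i=0..64
= (365/365)×(364/365)×...×(301/365)
= 0.002317

P ≈ 0.0023 ≈ 0.23%


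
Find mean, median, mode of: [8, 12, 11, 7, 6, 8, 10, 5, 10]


Sorted: [5, 6, 7, 8, 8, 10, 10, 11, 12]
Mean = 77/9
Median = 8
Freq: {8: 2, 12: 1, 11: 1, 7: 1, 6: 1, 10: 2, 5: 1}
Mode: [8, 10]

Mean=77/9, Median=8, Mode=[8, 10]


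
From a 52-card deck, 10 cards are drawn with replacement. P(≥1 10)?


P(not a 10) = 48/52 = 12/13
P(none in 10 draws) = (12/13)^10 = 61917364224/137858491849
P(≥1 10) = 1 - 61917364224/137858491849 = 75941127625/137858491849

P = 75941127625/137858491849 ≈ 55.09%


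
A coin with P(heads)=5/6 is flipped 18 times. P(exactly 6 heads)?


Binomial: P(X=6) = C(18,6)×p^6×(1-p)^12
= 18564 × 15625/46656 × 1/2176782336 = 24171875/8463329722368

P(X=6) = 24171875/8463329722368 ≈ 0.00%


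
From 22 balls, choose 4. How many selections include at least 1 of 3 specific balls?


Complement: C(22,4) - C(19,4) = 7315 - 3876 = 3439

3439


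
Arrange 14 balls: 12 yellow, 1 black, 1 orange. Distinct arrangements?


14!/(12!×1!×1!) = 182

182


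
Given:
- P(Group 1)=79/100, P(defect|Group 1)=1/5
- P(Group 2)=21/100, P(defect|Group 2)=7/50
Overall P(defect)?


P(B) = Σ P(B|Aᵢ)×P(Aᵢ)
  1/5×79/100 = 79/500
  7/50×21/100 = 147/5000
Sum = 937/5000

P(defect) = 937/5000 ≈ 18.74%


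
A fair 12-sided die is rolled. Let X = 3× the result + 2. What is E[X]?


E[die] = (1+12)/2 = 13/2
E[X] = 3×13/2 + 2 = 43/2

E[X] = 43/2


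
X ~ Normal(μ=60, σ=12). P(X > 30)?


z = (30-60)/12 = -2.5
P(X > 30) = 1 - P(Z ≤ -2.5) = 1 - 0.0062 = 0.9938

P(X > 30) ≈ 0.9938


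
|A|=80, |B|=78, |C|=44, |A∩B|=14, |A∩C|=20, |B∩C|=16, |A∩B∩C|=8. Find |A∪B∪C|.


|A∪B∪C| = 80+78+44-14-20-16+8 = 160

|A∪B∪C| = 160


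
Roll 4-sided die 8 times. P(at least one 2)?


P(no 2)^8 = (3/4)^8 = 6561/65536
P(≥1) = 1 - 6561/65536 = 58975/65536

P = 58975/65536 ≈ 89.99%


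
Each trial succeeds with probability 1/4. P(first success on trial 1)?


Geometric: P(X=1) = (1-p)^(k-1)×p = (3/4)^0×1/4 = 1/4

P(X=1) = 1/4 ≈ 25.00%


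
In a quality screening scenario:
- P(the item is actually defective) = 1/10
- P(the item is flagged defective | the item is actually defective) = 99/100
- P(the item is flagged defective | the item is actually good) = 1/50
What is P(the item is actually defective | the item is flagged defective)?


Using Bayes' theorem:
P(A|B) = P(B|A)·P(A) / P(B)

P(the item is flagged defective) = 99/100 × 1/10 + 1/50 × 9/10
= 99/1000 + 9/500 = 117/1000

P(the item is actually defective|the item is flagged defective) = (99/1000) / (117/1000) = 11/13

P(the item is actually defective|the item is flagged defective) = 11/13 ≈ 84.62%


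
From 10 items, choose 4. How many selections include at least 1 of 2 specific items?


Complement: C(10,4) - C(8,4) = 210 - 70 = 140

140


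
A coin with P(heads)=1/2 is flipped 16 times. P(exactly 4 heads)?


Binomial: P(X=4) = C(16,4)×p^4×(1-p)^12
= 1820 × 1/16 × 1/4096 = 455/16384

P(X=4) = 455/16384 ≈ 2.78%


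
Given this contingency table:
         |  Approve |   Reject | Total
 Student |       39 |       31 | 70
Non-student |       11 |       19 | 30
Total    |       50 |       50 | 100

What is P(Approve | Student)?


P(Approve | Student) = 39/(39+31) = 39/70

P(Approve|Student) = 39/70 ≈ 55.71%


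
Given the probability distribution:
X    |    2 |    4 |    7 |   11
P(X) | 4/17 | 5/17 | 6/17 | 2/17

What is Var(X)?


E[X] = 92/17
E[X²] = 632/17
Var(X) = E[X²] - (E[X])² = 632/17 - 8464/289 = 2280/289

Var(X) = 2280/289 ≈ 7.8893


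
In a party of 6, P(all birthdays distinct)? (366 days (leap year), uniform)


P(all different) = Π(366-i)/366 for i=0..5
= (366/366)×(365/366)×...×(361/366)
= 0.959646

P ≈ 0.9596 ≈ 95.96%


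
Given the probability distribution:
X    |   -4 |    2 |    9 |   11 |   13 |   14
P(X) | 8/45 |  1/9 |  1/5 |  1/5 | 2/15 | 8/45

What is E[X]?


E[X] = Σ x·P(X=x)
= (-4)×(8/45) + (2)×(1/9) + (9)×(1/5) + (11)×(1/5) + (13)×(2/15) + (14)×(8/45)
= 116/15

E[X] = 116/15


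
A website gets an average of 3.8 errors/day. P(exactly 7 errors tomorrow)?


Poisson(λ=3.8): P(X=7) = e^(-λ)×λ^k/k!
= e^(-3.8) × 3.8^7 / 7!
≈ 0.02237077186 × 11441.5582592 / 5040 ≈ 0.050785

P(X=7) ≈ 0.050785 ≈ 5.08%


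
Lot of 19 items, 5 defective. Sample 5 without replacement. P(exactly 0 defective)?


Hypergeometric: C(5,0)×C(14,5)/C(19,5)
= 1×2002/11628 = 1001/5814

P(X=0) = 1001/5814 ≈ 17.22%


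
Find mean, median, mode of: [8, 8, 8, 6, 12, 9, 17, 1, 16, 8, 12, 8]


Sorted: [1, 6, 8, 8, 8, 8, 8, 9, 12, 12, 16, 17]
Mean = 113/12
Median = 8
Freq: {8: 5, 6: 1, 12: 2, 9: 1, 17: 1, 1: 1, 16: 1}
Mode: [8]

Mean=113/12, Median=8, Mode=8


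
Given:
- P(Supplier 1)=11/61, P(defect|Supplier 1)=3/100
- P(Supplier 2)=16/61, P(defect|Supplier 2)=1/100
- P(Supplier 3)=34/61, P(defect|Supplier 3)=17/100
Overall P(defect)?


P(B) = Σ P(B|Aᵢ)×P(Aᵢ)
  3/100×11/61 = 33/6100
  1/100×16/61 = 4/1525
  17/100×34/61 = 289/3050
Sum = 627/6100

P(defect) = 627/6100 ≈ 10.28%


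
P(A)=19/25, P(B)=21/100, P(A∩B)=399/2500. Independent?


P(A)×P(B) = 399/2500
P(A∩B) = 399/2500
Equal ✓ → Independent

Yes, independent


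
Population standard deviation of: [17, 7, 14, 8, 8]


Mean = 54/5
  (17-54/5)²=961/25
  (7-54/5)²=361/25
  (14-54/5)²=256/25
  (8-54/5)²=196/25
  (8-54/5)²=196/25
Σ(x-μ)² = 394/5
σ² = (394/5)/5 = 394/25

σ = √(394/25) ≈ 3.9699


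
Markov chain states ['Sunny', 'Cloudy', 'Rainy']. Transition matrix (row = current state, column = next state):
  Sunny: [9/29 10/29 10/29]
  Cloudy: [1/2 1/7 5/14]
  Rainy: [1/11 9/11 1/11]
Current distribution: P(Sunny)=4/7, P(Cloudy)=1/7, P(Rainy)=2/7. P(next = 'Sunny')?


P(next=Sunny) = Σᵢ P(now=i)×P(i→Sunny)
= 4/7×9/29 + 1/7×1/2 + 2/7×1/11
= 36/203 + 1/14 + 2/77 = 1227/4466

P = 1227/4466 ≈ 0.2747


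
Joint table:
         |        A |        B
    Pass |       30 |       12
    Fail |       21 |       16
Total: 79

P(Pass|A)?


P(Pass|A) = 30/(30+21) = 30/51 = 10/17

P = 10/17 ≈ 58.82%


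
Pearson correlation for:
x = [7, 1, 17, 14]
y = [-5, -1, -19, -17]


n=4, Σx=39, Σy=-42, Σxy=-597, Σx²=535, Σy²=676
r = (4×(-597) - 39×(-42))/√((4×535 - 39²)(4×676 - (-42)²))
= -750/√(619×940) = -750/√581860 ≈ -750/762.7975 ≈ -0.9832

r ≈ -0.9832


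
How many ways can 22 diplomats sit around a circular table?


Circular arrangements of 22 distinct objects: fix one position to break rotational symmetry.
(n-1)! = 21! = 51090942171709440000

51090942171709440000


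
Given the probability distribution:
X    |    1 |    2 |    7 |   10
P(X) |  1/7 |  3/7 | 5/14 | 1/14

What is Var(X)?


E[X] = 59/14
E[X²] = 53/2
Var(X) = E[X²] - (E[X])² = 53/2 - 3481/196 = 1713/196

Var(X) = 1713/196 ≈ 8.7398


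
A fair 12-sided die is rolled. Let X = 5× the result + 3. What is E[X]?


E[die] = (1+12)/2 = 13/2
E[X] = 5×13/2 + 3 = 71/2

E[X] = 71/2


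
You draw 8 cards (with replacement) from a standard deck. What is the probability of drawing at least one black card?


P(not a black card) = 26/52 = 1/2
P(none in 8 draws) = (1/2)^8 = 1/256
P(≥1 black card) = 1 - 1/256 = 255/256

P = 255/256 ≈ 99.61%


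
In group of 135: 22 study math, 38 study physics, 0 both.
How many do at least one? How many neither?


|A∪B| = 22+38-0 = 60
Neither = 135-60 = 75

At least one: 60; Neither: 75


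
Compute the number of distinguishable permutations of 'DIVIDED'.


Letters: 7, freq: {'D': 3, 'I': 2, 'V': 1, 'E': 1}
7!/(3!×2!×1!×1!) = 5040/12 = 420

420


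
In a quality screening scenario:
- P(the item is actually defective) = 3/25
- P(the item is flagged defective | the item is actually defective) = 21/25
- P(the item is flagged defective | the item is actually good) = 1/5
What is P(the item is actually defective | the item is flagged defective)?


Using Bayes' theorem:
P(A|B) = P(B|A)·P(A) / P(B)

P(the item is flagged defective) = 21/25 × 3/25 + 1/5 × 22/25
= 63/625 + 22/125 = 173/625

P(the item is actually defective|the item is flagged defective) = (63/625) / (173/625) = 63/173

P(the item is actually defective|the item is flagged defective) = 63/173 ≈ 36.42%


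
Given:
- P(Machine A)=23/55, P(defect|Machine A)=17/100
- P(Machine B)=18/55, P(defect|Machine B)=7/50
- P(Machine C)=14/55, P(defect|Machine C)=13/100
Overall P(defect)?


P(B) = Σ P(B|Aᵢ)×P(Aᵢ)
  17/100×23/55 = 391/5500
  7/50×18/55 = 63/1375
  13/100×14/55 = 91/2750
Sum = 3/20

P(defect) = 3/20 ≈ 15.00%


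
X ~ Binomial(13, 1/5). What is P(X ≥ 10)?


P(X ≥ 10) = Σ P(X=i) for i=10..13
P(X=10) = 18304/1220703125
P(X=11) = 1248/1220703125
P(X=12) = 52/1220703125
P(X=13) = 1/1220703125
Sum = 3921/244140625

P(X ≥ 10) = 3921/244140625 ≈ 0.00%


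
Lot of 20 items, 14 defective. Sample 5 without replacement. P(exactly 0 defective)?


Hypergeometric: C(14,0)×C(6,5)/C(20,5)
= 1×6/15504 = 1/2584

P(X=0) = 1/2584 ≈ 0.04%


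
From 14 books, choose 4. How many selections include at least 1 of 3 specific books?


Complement: C(14,4) - C(11,4) = 1001 - 330 = 671

671


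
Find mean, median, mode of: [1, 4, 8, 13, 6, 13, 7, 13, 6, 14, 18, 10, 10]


Sorted: [1, 4, 6, 6, 7, 8, 10, 10, 13, 13, 13, 14, 18]
Mean = 123/13
Median = 10
Freq: {1: 1, 4: 1, 8: 1, 13: 3, 6: 2, 7: 1, 14: 1, 18: 1, 10: 2}
Mode: [13]

Mean=123/13, Median=10, Mode=13


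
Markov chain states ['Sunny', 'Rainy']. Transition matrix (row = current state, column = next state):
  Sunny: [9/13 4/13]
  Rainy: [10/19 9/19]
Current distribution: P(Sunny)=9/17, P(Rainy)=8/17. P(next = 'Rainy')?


P(next=Rainy) = Σᵢ P(now=i)×P(i→Rainy)
= 9/17×4/13 + 8/17×9/19
= 36/221 + 72/323 = 1620/4199

P = 1620/4199 ≈ 0.3858


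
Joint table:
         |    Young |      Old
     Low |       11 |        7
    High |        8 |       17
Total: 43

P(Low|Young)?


P(Low|Young) = 11/(11+8) = 11/19

P = 11/19 ≈ 57.89%


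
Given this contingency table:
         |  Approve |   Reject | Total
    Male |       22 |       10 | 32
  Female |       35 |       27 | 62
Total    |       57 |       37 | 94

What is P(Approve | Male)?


P(Approve | Male) = 22/(22+10) = 22/32 = 11/16

P(Approve|Male) = 11/16 ≈ 68.75%


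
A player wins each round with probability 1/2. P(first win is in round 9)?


Geometric: P(X=9) = (1-p)^(k-1)×p = (1/2)^8×1/2 = 1/512

P(X=9) = 1/512 ≈ 0.20%


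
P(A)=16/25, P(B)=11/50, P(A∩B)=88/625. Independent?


P(A)×P(B) = 88/625
P(A∩B) = 88/625
Equal ✓ → Independent

Yes, independent


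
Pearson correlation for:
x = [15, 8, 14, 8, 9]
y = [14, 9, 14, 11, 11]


n=5, Σx=54, Σy=59, Σxy=665, Σx²=630, Σy²=715
r = (5×665 - 54×59)/√((5×630 - 54²)(5×715 - 59²))
= 139/√(234×94) = 139/√21996 ≈ 139/148.3105 ≈ 0.9372

r ≈ 0.9372


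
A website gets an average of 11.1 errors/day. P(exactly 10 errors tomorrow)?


Poisson(λ=11.1): P(X=10) = e^(-λ)×λ^k/k!
= e^(-11.1) × 11.1^10 / 10!
≈ 1.511232382e-05 × 28394209860.7 / 3628800 ≈ 0.118249

P(X=10) ≈ 0.118249 ≈ 11.82%


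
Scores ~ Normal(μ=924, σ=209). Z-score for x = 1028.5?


z = (x - μ)/σ = (1028.5 - 924)/209 = 0.5

z = 0.5


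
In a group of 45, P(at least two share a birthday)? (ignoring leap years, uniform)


P(all different) = Π(365-i)/365 for i=0..44
= 0.059024
P(match) = 1 - 0.059024 = 0.940976

P ≈ 0.9410 ≈ 94.10%


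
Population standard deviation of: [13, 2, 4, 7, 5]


Mean = 31/5
  (13-31/5)²=1156/25
  (2-31/5)²=441/25
  (4-31/5)²=121/25
  (7-31/5)²=16/25
  (5-31/5)²=36/25
Σ(x-μ)² = 354/5
σ² = (354/5)/5 = 354/25

σ = √(354/25) ≈ 3.7630


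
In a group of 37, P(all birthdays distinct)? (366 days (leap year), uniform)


P(all different) = Π(366-i)/366 for i=0..36
= (366/366)×(365/366)×...×(330/366)
= 0.152077

P ≈ 0.1521 ≈ 15.21%


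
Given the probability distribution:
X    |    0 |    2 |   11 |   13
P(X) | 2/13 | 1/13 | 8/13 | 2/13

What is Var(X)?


E[X] = 116/13
E[X²] = 1310/13
Var(X) = E[X²] - (E[X])² = 1310/13 - 13456/169 = 3574/169

Var(X) = 3574/169 ≈ 21.1479


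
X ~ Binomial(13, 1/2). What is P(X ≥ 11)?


P(X ≥ 11) = Σ P(X=i) for i=11..13
P(X=11) = 39/4096
P(X=12) = 13/8192
P(X=13) = 1/8192
Sum = 23/2048

P(X ≥ 11) = 23/2048 ≈ 1.12%


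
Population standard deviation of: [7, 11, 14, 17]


Mean = 49/4
  (7-49/4)²=441/16
  (11-49/4)²=25/16
  (14-49/4)²=49/16
  (17-49/4)²=361/16
Σ(x-μ)² = 219/4
σ² = (219/4)/4 = 219/16

σ = √(219/16) ≈ 3.6997


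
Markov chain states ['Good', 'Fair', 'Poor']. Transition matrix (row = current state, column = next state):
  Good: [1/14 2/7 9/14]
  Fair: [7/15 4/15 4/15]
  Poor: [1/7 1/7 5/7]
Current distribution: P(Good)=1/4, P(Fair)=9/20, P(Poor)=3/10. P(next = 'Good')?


P(next=Good) = Σᵢ P(now=i)×P(i→Good)
= 1/4×1/14 + 9/20×7/15 + 3/10×1/7
= 1/56 + 21/100 + 3/70 = 379/1400

P = 379/1400 ≈ 0.2707


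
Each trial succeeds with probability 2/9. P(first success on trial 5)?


Geometric: P(X=5) = (1-p)^(k-1)×p = (7/9)^4×2/9 = 4802/59049

P(X=5) = 4802/59049 ≈ 8.13%


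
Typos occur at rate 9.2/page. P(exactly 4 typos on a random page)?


Poisson(λ=9.2): P(X=4) = e^(-λ)×λ^k/k!
= e^(-9.2) × 9.2^4 / 4!
≈ 0.0001010394018 × 7163.9296 / 24 ≈ 0.030160

P(X=4) ≈ 0.030160 ≈ 3.02%


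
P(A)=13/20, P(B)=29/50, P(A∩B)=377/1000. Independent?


P(A)×P(B) = 377/1000
P(A∩B) = 377/1000
Equal ✓ → Independent

Yes, independent


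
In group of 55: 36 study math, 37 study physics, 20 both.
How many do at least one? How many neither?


|A∪B| = 36+37-20 = 53
Neither = 55-53 = 2

At least one: 53; Neither: 2


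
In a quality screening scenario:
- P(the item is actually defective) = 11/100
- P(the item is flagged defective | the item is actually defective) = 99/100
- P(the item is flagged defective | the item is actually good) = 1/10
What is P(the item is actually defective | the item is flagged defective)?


Using Bayes' theorem:
P(A|B) = P(B|A)·P(A) / P(B)

P(the item is flagged defective) = 99/100 × 11/100 + 1/10 × 89/100
= 1089/10000 + 89/1000 = 1979/10000

P(the item is actually defective|the item is flagged defective) = (1089/10000) / (1979/10000) = 1089/1979

P(the item is actually defective|the item is flagged defective) = 1089/1979 ≈ 55.03%


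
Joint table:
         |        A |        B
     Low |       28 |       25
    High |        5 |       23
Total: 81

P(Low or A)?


P(Low∨A) = P(Low) + P(A) - P(Low∧A)
= (53 + 33 - 28)/81 = 58/81

P = 58/81 ≈ 71.60%


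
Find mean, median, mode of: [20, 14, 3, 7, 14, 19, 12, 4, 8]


Sorted: [3, 4, 7, 8, 12, 14, 14, 19, 20]
Mean = 101/9
Median = 12
Freq: {20: 1, 14: 2, 3: 1, 7: 1, 19: 1, 12: 1, 4: 1, 8: 1}
Mode: [14]

Mean=101/9, Median=12, Mode=14


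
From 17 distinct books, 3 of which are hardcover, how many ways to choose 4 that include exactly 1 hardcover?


Choose 1 of the 3 hardcovers and 3 of the other 14 books:
C(3,1)×C(14,3) = 3×364 = 1092

1092


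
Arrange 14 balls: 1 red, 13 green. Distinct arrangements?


14!/(1!×13!) = 14

14


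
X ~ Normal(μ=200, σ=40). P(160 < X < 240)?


z₁=(160-200)/40=-1.0, z₂=(240-200)/40=1.0
P = Φ(1.0) - Φ(-1.0) = 0.841345 - 0.158655 = 0.682690 ≈ 0.6827

P(160 < X < 240) ≈ 0.6827


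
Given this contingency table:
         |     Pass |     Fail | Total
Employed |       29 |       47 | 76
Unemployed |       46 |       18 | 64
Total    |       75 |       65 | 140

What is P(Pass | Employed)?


P(Pass | Employed) = 29/(29+47) = 29/76

P(Pass|Employed) = 29/76 ≈ 38.16%


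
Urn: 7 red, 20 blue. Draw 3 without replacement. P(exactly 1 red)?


Hypergeometric: C(7,1)×C(20,2)/C(27,3)
= 7×190/2925 = 266/585

P(X=1) = 266/585 ≈ 45.47%


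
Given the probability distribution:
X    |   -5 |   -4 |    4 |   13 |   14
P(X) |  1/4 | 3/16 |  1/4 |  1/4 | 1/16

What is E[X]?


E[X] = Σ x·P(X=x)
= (-5)×(1/4) + (-4)×(3/16) + (4)×(1/4) + (13)×(1/4) + (14)×(1/16)
= 25/8

E[X] = 25/8


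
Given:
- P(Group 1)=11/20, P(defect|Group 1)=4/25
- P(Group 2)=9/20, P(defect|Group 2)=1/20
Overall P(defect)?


P(B) = Σ P(B|Aᵢ)×P(Aᵢ)
  4/25×11/20 = 11/125
  1/20×9/20 = 9/400
Sum = 221/2000

P(defect) = 221/2000 ≈ 11.05%


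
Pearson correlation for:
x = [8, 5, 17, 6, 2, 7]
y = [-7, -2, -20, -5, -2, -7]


n=6, Σx=45, Σy=-43, Σxy=-489, Σx²=467, Σy²=531
r = (6×(-489) - 45×(-43))/√((6×467 - 45²)(6×531 - (-43)²))
= -999/√(777×1337) = -999/√1038849 ≈ -999/1019.2394 ≈ -0.9801

r ≈ -0.9801


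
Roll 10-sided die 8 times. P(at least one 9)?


P(no 9)^8 = (9/10)^8 = 43046721/100000000
P(≥1) = 1 - 43046721/100000000 = 56953279/100000000

P = 56953279/100000000 ≈ 56.95%


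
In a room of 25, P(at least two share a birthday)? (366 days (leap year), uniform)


P(all different) = Π(366-i)/366 for i=0..24
= 0.432316
P(match) = 1 - 0.432316 = 0.567684

P ≈ 0.5677 ≈ 56.77%


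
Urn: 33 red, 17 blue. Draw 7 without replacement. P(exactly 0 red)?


Hypergeometric: C(33,0)×C(17,7)/C(50,7)
= 1×19448/99884400 = 221/1135050

P(X=0) = 221/1135050 ≈ 0.02%


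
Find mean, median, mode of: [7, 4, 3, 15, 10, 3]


Sorted: [3, 3, 4, 7, 10, 15]
Mean = 42/6 = 7
Median = 11/2
Freq: {7: 1, 4: 1, 3: 2, 15: 1, 10: 1}
Mode: [3]

Mean=7, Median=11/2, Mode=3


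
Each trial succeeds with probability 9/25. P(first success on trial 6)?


Geometric: P(X=6) = (1-p)^(k-1)×p = (16/25)^5×9/25 = 9437184/244140625

P(X=6) = 9437184/244140625 ≈ 3.87%


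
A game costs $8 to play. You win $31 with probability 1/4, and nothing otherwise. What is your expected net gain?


E[gain] = (31-8)×1/4 + (-8)×3/4
= 23/4 - 6 = -1/4

Expected net gain = $-1/4 ≈ $-0.25


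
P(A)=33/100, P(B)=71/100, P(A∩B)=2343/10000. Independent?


P(A)×P(B) = 2343/10000
P(A∩B) = 2343/10000
Equal ✓ → Independent

Yes, independent


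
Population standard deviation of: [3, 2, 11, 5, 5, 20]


Mean = 46/6 = 23/3
  (3-23/3)²=196/9
  (2-23/3)²=289/9
  (11-23/3)²=100/9
  (5-23/3)²=64/9
  (5-23/3)²=64/9
  (20-23/3)²=1369/9
Σ(x-μ)² = 694/3
σ² = (694/3)/6 = 347/9

σ = √(347/9) ≈ 6.2093


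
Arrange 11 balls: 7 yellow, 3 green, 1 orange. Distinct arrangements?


11!/(7!×3!×1!) = 1320

1320


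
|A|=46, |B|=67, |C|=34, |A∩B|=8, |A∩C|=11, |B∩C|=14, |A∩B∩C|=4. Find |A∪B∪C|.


|A∪B∪C| = 46+67+34-8-11-14+4 = 118

|A∪B∪C| = 118


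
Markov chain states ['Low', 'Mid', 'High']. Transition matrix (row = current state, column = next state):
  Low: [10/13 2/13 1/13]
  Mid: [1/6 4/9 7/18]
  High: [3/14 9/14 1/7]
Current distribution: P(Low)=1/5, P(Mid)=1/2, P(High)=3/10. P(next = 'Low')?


P(next=Low) = Σᵢ P(now=i)×P(i→Low)
= 1/5×10/13 + 1/2×1/6 + 3/10×3/14
= 2/13 + 1/12 + 9/140 = 823/2730

P = 823/2730 ≈ 0.3015


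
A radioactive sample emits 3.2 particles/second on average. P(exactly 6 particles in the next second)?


Poisson(λ=3.2): P(X=6) = e^(-λ)×λ^k/k!
= e^(-3.2) × 3.2^6 / 6!
≈ 0.04076220398 × 1073.741824 / 720 ≈ 0.060789

P(X=6) ≈ 0.060789 ≈ 6.08%


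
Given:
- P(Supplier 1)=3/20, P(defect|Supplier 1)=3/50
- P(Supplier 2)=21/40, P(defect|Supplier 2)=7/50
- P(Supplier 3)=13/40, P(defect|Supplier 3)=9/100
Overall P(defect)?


P(B) = Σ P(B|Aᵢ)×P(Aᵢ)
  3/50×3/20 = 9/1000
  7/50×21/40 = 147/2000
  9/100×13/40 = 117/4000
Sum = 447/4000

P(defect) = 447/4000 ≈ 11.18%


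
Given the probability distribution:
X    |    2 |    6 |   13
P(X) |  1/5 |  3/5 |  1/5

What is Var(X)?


E[X] = 33/5
E[X²] = 281/5
Var(X) = E[X²] - (E[X])² = 281/5 - 1089/25 = 316/25

Var(X) = 316/25 ≈ 12.6400


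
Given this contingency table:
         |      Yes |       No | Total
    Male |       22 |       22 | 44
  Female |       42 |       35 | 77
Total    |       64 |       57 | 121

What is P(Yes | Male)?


P(Yes | Male) = 22/(22+22) = 22/44 = 1/2

P(Yes|Male) = 1/2 ≈ 50.00%


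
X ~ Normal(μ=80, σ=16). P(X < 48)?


z = (48-80)/16 = -2.0
P(Z < -2.0) = 0.0228

P(X < 48) ≈ 0.0228


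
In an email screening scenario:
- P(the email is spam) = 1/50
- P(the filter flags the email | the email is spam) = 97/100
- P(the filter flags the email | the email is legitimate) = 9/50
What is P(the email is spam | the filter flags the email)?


Using Bayes' theorem:
P(A|B) = P(B|A)·P(A) / P(B)

P(the filter flags the email) = 97/100 × 1/50 + 9/50 × 49/50
= 97/5000 + 441/2500 = 979/5000

P(the email is spam|the filter flags the email) = (97/5000) / (979/5000) = 97/979

P(the email is spam|the filter flags the email) = 97/979 ≈ 9.91%


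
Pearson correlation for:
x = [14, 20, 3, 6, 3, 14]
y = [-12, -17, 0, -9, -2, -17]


n=6, Σx=60, Σy=-57, Σxy=-806, Σx²=846, Σy²=807
r = (6×(-806) - 60×(-57))/√((6×846 - 60²)(6×807 - (-57)²))
= -1416/√(1476×1593) = -1416/√2351268 ≈ -1416/1533.3845 ≈ -0.9234

r ≈ -0.9234


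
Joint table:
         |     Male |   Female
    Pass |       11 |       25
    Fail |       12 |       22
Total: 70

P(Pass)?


P(Pass) = (11+25)/70 = 36/70 = 18/35

P(Pass) = 18/35 ≈ 51.43%


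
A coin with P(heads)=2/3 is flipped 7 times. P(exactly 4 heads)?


Binomial: P(X=4) = C(7,4)×p^4×(1-p)^3
= 35 × 16/81 × 1/27 = 560/2187

P(X=4) = 560/2187 ≈ 25.61%


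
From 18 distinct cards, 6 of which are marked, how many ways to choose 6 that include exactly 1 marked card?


Choose 1 of the 6 marked cards and 5 of the other 12 cards:
C(6,1)×C(12,5) = 6×792 = 4752

4752


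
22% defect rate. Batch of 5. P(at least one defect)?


P(all good) = (39/50)^5 = 90224199/312500000
P(≥1 defect) = 222275801/312500000

P = 222275801/312500000 ≈ 71.13%


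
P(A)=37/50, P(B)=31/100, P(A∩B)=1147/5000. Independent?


P(A)×P(B) = 1147/5000
P(A∩B) = 1147/5000
Equal ✓ → Independent

Yes, independent


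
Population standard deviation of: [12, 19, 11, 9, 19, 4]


Mean = 74/6 = 37/3
  (12-37/3)²=1/9
  (19-37/3)²=400/9
  (11-37/3)²=16/9
  (9-37/3)²=100/9
  (19-37/3)²=400/9
  (4-37/3)²=625/9
Σ(x-μ)² = 514/3
σ² = (514/3)/6 = 257/9

σ = √(257/9) ≈ 5.3437


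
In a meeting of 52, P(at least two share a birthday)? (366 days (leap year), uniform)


P(all different) = Π(366-i)/366 for i=0..51
= 0.022238
P(match) = 1 - 0.022238 = 0.977762

P ≈ 0.9778 ≈ 97.78%


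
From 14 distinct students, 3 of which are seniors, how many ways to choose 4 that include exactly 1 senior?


Choose 1 of the 3 seniors and 3 of the other 11 students:
C(3,1)×C(11,3) = 3×165 = 495

495


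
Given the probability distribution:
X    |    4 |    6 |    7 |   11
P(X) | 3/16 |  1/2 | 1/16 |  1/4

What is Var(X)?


E[X] = 111/16
E[X²] = 869/16
Var(X) = E[X²] - (E[X])² = 869/16 - 12321/256 = 1583/256

Var(X) = 1583/256 ≈ 6.1836


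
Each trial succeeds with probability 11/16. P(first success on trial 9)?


Geometric: P(X=9) = (1-p)^(k-1)×p = (5/16)^8×11/16 = 4296875/68719476736

P(X=9) = 4296875/68719476736 ≈ 0.01%


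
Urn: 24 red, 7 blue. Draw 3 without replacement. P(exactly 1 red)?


Hypergeometric: C(24,1)×C(7,2)/C(31,3)
= 24×21/4495 = 504/4495

P(X=1) = 504/4495 ≈ 11.21%


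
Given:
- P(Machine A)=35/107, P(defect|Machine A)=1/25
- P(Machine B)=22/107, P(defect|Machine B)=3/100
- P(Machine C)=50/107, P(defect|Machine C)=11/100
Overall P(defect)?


P(B) = Σ P(B|Aᵢ)×P(Aᵢ)
  1/25×35/107 = 7/535
  3/100×22/107 = 33/5350
  11/100×50/107 = 11/214
Sum = 189/2675

P(defect) = 189/2675 ≈ 7.07%


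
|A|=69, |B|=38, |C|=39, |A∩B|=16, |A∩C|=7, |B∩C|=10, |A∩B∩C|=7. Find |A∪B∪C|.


|A∪B∪C| = 69+38+39-16-7-10+7 = 120

|A∪B∪C| = 120


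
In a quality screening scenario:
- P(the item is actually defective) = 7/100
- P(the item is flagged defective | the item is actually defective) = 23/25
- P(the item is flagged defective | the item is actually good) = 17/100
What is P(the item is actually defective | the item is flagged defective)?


Using Bayes' theorem:
P(A|B) = P(B|A)·P(A) / P(B)

P(the item is flagged defective) = 23/25 × 7/100 + 17/100 × 93/100
= 161/2500 + 1581/10000 = 89/400

P(the item is actually defective|the item is flagged defective) = (161/2500) / (89/400) = 644/2225

P(the item is actually defective|the item is flagged defective) = 644/2225 ≈ 28.94%


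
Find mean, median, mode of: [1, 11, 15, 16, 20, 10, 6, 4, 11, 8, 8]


Sorted: [1, 4, 6, 8, 8, 10, 11, 11, 15, 16, 20]
Mean = 110/11 = 10
Median = 10
Freq: {1: 1, 11: 2, 15: 1, 16: 1, 20: 1, 10: 1, 6: 1, 4: 1, 8: 2}
Mode: [8, 11]

Mean=10, Median=10, Mode=[8, 11]


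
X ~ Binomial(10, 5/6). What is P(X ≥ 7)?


P(X ≥ 7) = Σ P(X=i) for i=7..10
P(X=7) = 390625/2519424
P(X=8) = 1953125/6718464
P(X=9) = 9765625/30233088
P(X=10) = 9765625/60466176
Sum = 390625/419904

P(X ≥ 7) = 390625/419904 ≈ 93.03%


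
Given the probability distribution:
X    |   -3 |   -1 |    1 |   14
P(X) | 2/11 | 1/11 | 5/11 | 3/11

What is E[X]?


E[X] = Σ x·P(X=x)
= (-3)×(2/11) + (-1)×(1/11) + (1)×(5/11) + (14)×(3/11)
= 40/11

E[X] = 40/11


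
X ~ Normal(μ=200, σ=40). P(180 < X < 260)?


z₁=(180-200)/40=-0.5, z₂=(260-200)/40=1.5
P = Φ(1.5) - Φ(-0.5) = 0.933193 - 0.308538 = 0.624655 ≈ 0.6247

P(180 < X < 260) ≈ 0.6247


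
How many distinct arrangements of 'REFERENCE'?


Letters: 9, freq: {'R': 2, 'E': 4, 'F': 1, 'N': 1, 'C': 1}
9!/(2!×4!×1!×1!×1!) = 362880/48 = 7560

7560


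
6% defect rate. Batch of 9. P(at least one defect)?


P(all good) = (47/50)^9 = 1119130473102767/1953125000000000
P(≥1 defect) = 833994526897233/1953125000000000

P = 833994526897233/1953125000000000 ≈ 42.70%


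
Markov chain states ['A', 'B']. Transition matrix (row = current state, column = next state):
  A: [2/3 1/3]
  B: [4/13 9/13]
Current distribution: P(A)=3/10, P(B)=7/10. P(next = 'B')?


P(next=B) = Σᵢ P(now=i)×P(i→B)
= 3/10×1/3 + 7/10×9/13
= 1/10 + 63/130 = 38/65

P = 38/65 ≈ 0.5846


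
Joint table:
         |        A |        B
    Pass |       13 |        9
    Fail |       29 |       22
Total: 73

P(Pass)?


P(Pass) = (13+9)/73 = 22/73

P(Pass) = 22/73 ≈ 30.14%


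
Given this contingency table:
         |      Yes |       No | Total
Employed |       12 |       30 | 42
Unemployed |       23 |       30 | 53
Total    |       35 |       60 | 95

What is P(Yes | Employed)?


P(Yes | Employed) = 12/(12+30) = 12/42 = 2/7

P(Yes|Employed) = 2/7 ≈ 28.57%


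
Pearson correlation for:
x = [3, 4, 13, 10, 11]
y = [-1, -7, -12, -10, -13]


n=5, Σx=41, Σy=-43, Σxy=-430, Σx²=415, Σy²=463
r = (5×(-430) - 41×(-43))/√((5×415 - 41²)(5×463 - (-43)²))
= -387/√(394×466) = -387/√183604 ≈ -387/428.4904 ≈ -0.9032

r ≈ -0.9032


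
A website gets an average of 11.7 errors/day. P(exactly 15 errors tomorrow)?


Poisson(λ=11.7): P(X=15) = e^(-λ)×λ^k/k!
= e^(-11.7) × 11.7^15 / 15!
≈ 8.293819161e-06 × 1.05387214599e+16 / 1307674368000 ≈ 0.066841

P(X=15) ≈ 0.066841 ≈ 6.68%


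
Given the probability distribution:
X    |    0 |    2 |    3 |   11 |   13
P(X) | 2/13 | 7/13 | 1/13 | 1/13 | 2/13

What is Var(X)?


E[X] = 54/13
E[X²] = 496/13
Var(X) = E[X²] - (E[X])² = 496/13 - 2916/169 = 3532/169

Var(X) = 3532/169 ≈ 20.8994


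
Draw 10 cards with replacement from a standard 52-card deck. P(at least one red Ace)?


P(not a red Ace) = 50/52 = 25/26
P(none in 10 draws) = (25/26)^10 = 95367431640625/141167095653376
P(≥1 red Ace) = 1 - 95367431640625/141167095653376 = 45799664012751/141167095653376

P = 45799664012751/141167095653376 ≈ 32.44%


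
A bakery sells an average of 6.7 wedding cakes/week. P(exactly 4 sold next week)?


Poisson(λ=6.7): P(X=4) = e^(-λ)×λ^k/k!
= e^(-6.7) × 6.7^4 / 4!
≈ 0.001230911903 × 2015.1121 / 24 ≈ 0.103351

P(X=4) ≈ 0.103351 ≈ 10.34%


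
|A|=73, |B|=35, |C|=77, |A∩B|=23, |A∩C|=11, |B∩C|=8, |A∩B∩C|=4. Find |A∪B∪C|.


|A∪B∪C| = 73+35+77-23-11-8+4 = 147

|A∪B∪C| = 147


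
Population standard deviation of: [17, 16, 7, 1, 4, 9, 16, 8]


Mean = 78/8 = 39/4
  (17-39/4)²=841/16
  (16-39/4)²=625/16
  (7-39/4)²=121/16
  (1-39/4)²=1225/16
  (4-39/4)²=529/16
  (9-39/4)²=9/16
  (16-39/4)²=625/16
  (8-39/4)²=49/16
Σ(x-μ)² = 503/2
σ² = (503/2)/8 = 503/16

σ = √(503/16) ≈ 5.6069


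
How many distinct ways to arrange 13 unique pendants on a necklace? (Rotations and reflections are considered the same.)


Free circular arrangements: rotations and reflections both identified.
(n-1)!/2 = 12!/2 = 479001600/2 = 239500800

239500800


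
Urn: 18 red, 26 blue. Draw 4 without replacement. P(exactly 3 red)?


Hypergeometric: C(18,3)×C(26,1)/C(44,4)
= 816×26/135751 = 21216/135751

P(X=3) = 21216/135751 ≈ 15.63%


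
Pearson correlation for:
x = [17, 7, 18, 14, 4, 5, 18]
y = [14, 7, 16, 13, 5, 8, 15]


n=7, Σx=83, Σy=78, Σxy=1087, Σx²=1223, Σy²=984
r = (7×1087 - 83×78)/√((7×1223 - 83²)(7×984 - 78²))
= 1135/√(1672×804) = 1135/√1344288 ≈ 1135/1159.4343 ≈ 0.9789

r ≈ 0.9789


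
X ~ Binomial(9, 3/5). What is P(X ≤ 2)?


P(X ≤ 2) = Σ P(X=i) for i=0..2
P(X=0) = 512/1953125
P(X=1) = 6912/1953125
P(X=2) = 41472/1953125
Sum = 48896/1953125

P(X ≤ 2) = 48896/1953125 ≈ 2.50%


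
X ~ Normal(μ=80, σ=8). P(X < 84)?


z = (84-80)/8 = 0.5
P(Z < 0.5) = 0.6915

P(X < 84) ≈ 0.6915


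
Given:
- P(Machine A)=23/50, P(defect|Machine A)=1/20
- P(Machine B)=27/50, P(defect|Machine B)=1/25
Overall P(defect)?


P(B) = Σ P(B|Aᵢ)×P(Aᵢ)
  1/20×23/50 = 23/1000
  1/25×27/50 = 27/1250
Sum = 223/5000

P(defect) = 223/5000 ≈ 4.46%


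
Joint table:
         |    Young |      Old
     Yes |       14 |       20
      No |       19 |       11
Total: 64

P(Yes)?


P(Yes) = (14+20)/64 = 34/64 = 17/32

P(Yes) = 17/32 ≈ 53.12%


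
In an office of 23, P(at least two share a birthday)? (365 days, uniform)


P(all different) = Π(365-i)/365 for i=0..22
= 0.492703
P(match) = 1 - 0.492703 = 0.507297

P ≈ 0.5073 ≈ 50.73%


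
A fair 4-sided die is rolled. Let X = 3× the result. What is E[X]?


E[die] = (1+4)/2 = 5/2
E[X] = 3 × 5/2 = 15/2

E[X] = 15/2


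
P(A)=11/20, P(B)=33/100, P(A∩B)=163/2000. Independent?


P(A)×P(B) = 363/2000
P(A∩B) = 163/2000
Not equal → NOT independent

No, not independent


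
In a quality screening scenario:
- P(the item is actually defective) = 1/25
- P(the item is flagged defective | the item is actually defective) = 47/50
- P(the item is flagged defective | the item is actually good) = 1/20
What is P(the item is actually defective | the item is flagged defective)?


Using Bayes' theorem:
P(A|B) = P(B|A)·P(A) / P(B)

P(the item is flagged defective) = 47/50 × 1/25 + 1/20 × 24/25
= 47/1250 + 6/125 = 107/1250

P(the item is actually defective|the item is flagged defective) = (47/1250) / (107/1250) = 47/107

P(the item is actually defective|the item is flagged defective) = 47/107 ≈ 43.93%


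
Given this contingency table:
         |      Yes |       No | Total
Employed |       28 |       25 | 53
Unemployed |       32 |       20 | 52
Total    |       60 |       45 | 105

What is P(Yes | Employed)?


P(Yes | Employed) = 28/(28+25) = 28/53

P(Yes|Employed) = 28/53 ≈ 52.83%


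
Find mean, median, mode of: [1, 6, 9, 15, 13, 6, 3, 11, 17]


Sorted: [1, 3, 6, 6, 9, 11, 13, 15, 17]
Mean = 81/9 = 9
Median = 9
Freq: {1: 1, 6: 2, 9: 1, 15: 1, 13: 1, 3: 1, 11: 1, 17: 1}
Mode: [6]

Mean=9, Median=9, Mode=6


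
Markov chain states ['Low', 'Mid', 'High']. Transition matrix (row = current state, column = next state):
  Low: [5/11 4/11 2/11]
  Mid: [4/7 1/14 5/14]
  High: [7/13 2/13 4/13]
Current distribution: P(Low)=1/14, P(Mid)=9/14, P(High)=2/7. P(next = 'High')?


P(next=High) = Σᵢ P(now=i)×P(i→High)
= 1/14×2/11 + 9/14×5/14 + 2/7×4/13
= 1/77 + 45/196 + 8/91 = 9263/28028

P = 9263/28028 ≈ 0.3305


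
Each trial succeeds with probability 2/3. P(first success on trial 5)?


Geometric: P(X=5) = (1-p)^(k-1)×p = (1/3)^4×2/3 = 2/243

P(X=5) = 2/243 ≈ 0.82%


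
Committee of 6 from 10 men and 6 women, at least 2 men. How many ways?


Count by #men:
  2M,4W: C(10,2)×C(6,4)=675
  3M,3W: C(10,3)×C(6,3)=2400
  4M,2W: C(10,4)×C(6,2)=3150
  5M,1W: C(10,5)×C(6,1)=1512
  6M,0W: C(10,6)×C(6,0)=210
Total = 7947

7947


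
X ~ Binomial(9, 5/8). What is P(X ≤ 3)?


P(X ≤ 3) = Σ P(X=i) for i=0..3
P(X=0) = 19683/134217728
P(X=1) = 295245/134217728
P(X=2) = 492075/33554432
P(X=3) = 1913625/33554432
Sum = 155277/2097152

P(X ≤ 3) = 155277/2097152 ≈ 7.40%


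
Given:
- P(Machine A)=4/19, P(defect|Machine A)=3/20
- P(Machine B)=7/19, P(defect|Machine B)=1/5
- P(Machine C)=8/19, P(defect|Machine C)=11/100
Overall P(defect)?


P(B) = Σ P(B|Aᵢ)×P(Aᵢ)
  3/20×4/19 = 3/95
  1/5×7/19 = 7/95
  11/100×8/19 = 22/475
Sum = 72/475

P(defect) = 72/475 ≈ 15.16%


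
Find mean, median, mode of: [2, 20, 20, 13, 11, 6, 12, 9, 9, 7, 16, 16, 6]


Sorted: [2, 6, 6, 7, 9, 9, 11, 12, 13, 16, 16, 20, 20]
Mean = 147/13
Median = 11
Freq: {2: 1, 20: 2, 13: 1, 11: 1, 6: 2, 12: 1, 9: 2, 7: 1, 16: 2}
Mode: [6, 9, 16, 20]

Mean=147/13, Median=11, Mode=[6, 9, 16, 20]


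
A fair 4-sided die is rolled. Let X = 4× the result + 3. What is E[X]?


E[die] = (1+4)/2 = 5/2
E[X] = 4×5/2 + 3 = 13

E[X] = 13


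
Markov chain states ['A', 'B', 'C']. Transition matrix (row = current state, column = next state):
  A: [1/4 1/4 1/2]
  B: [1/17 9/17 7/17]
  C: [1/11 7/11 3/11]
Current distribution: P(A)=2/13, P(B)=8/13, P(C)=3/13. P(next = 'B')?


P(next=B) = Σᵢ P(now=i)×P(i→B)
= 2/13×1/4 + 8/13×9/17 + 3/13×7/11
= 1/26 + 72/221 + 21/143 = 2485/4862

P = 2485/4862 ≈ 0.5111


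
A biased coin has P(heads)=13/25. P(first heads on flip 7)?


Geometric: P(X=7) = (1-p)^(k-1)×p = (12/25)^6×13/25 = 38817792/6103515625

P(X=7) = 38817792/6103515625 ≈ 0.64%


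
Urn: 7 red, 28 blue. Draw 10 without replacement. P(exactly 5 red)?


Hypergeometric: C(7,5)×C(28,5)/C(35,10)
= 21×98280/183579396 = 1890/168113

P(X=5) = 1890/168113 ≈ 1.12%


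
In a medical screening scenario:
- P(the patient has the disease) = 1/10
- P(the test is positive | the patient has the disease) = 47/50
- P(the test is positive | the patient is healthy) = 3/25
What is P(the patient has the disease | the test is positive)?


Using Bayes' theorem:
P(A|B) = P(B|A)·P(A) / P(B)

P(the test is positive) = 47/50 × 1/10 + 3/25 × 9/10
= 47/500 + 27/250 = 101/500

P(the patient has the disease|the test is positive) = (47/500) / (101/500) = 47/101

P(the patient has the disease|the test is positive) = 47/101 ≈ 46.53%


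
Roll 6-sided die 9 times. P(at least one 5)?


P(no 5)^9 = (5/6)^9 = 1953125/10077696
P(≥1) = 1 - 1953125/10077696 = 8124571/10077696

P = 8124571/10077696 ≈ 80.62%


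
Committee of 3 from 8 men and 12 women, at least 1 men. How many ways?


Count by #men:
  1M,2W: C(8,1)×C(12,2)=528
  2M,1W: C(8,2)×C(12,1)=336
  3M,0W: C(8,3)×C(12,0)=56
Total = 920

920


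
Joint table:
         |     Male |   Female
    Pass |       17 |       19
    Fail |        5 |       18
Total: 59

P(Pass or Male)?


P(Pass∨Male) = P(Pass) + P(Male) - P(Pass∧Male)
= (36 + 22 - 17)/59 = 41/59

P = 41/59 ≈ 69.49%


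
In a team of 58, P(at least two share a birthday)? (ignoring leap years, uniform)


P(all different) = Π(365-i)/365 for i=0..57
= 0.008335
P(match) = 1 - 0.008335 = 0.991665

P ≈ 0.9917 ≈ 99.17%


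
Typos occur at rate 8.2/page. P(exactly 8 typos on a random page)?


Poisson(λ=8.2): P(X=8) = e^(-λ)×λ^k/k!
= e^(-8.2) × 8.2^8 / 8!
≈ 0.00027465357 × 20441408.5865 / 40320 ≈ 0.139244

P(X=8) ≈ 0.139244 ≈ 13.92%


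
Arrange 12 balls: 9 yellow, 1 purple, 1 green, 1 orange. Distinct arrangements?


12!/(9!×1!×1!×1!) = 1320

1320


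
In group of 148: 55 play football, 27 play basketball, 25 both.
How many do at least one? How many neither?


|A∪B| = 55+27-25 = 57
Neither = 148-57 = 91

At least one: 57; Neither: 91


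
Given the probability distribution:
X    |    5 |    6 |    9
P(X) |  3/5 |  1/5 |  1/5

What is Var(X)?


E[X] = 6
E[X²] = 192/5
Var(X) = E[X²] - (E[X])² = 192/5 - 36 = 12/5

Var(X) = 12/5 ≈ 2.4000


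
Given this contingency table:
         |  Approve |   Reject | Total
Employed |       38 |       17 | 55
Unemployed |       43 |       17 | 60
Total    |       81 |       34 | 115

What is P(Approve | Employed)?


P(Approve | Employed) = 38/(38+17) = 38/55

P(Approve|Employed) = 38/55 ≈ 69.09%


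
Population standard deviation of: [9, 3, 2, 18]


Mean = 32/4 = 8
  (9-8)²=1
  (3-8)²=25
  (2-8)²=36
  (18-8)²=100
Σ(x-μ)² = 162
σ² = 162/4 = 81/2

σ = √(81/2) ≈ 6.3640


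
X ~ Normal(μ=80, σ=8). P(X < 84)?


z = (84-80)/8 = 0.5
P(Z < 0.5) = 0.6915

P(X < 84) ≈ 0.6915


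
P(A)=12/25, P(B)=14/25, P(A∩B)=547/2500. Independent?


P(A)×P(B) = 168/625
P(A∩B) = 547/2500
Not equal → NOT independent

No, not independent


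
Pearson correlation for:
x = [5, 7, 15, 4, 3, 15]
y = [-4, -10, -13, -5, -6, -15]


n=6, Σx=49, Σy=-53, Σxy=-548, Σx²=549, Σy²=571
r = (6×(-548) - 49×(-53))/√((6×549 - 49²)(6×571 - (-53)²))
= -691/√(893×617) = -691/√550981 ≈ -691/742.2809 ≈ -0.9309

r ≈ -0.9309
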